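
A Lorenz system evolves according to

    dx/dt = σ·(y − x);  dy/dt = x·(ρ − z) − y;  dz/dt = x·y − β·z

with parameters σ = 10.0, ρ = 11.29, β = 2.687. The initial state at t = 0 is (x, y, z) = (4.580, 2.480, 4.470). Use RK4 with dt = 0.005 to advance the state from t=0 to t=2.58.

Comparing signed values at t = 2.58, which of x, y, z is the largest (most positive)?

largest component: z

t=0.000: state=(4.580, 2.480, 4.470)
step 1 (dt=0.005): k1=(-21.000, 28.756, -0.652), k2=(-19.756, 28.333, -0.453), k3=(-19.798, 28.353, -0.451), k4=(-18.592, 27.949, -0.257); state += dt/6·(k1+2k2+2k3+k4)
t=0.005: state=(4.481, 2.622, 4.468)
t=0.010: state=(4.394, 2.760, 4.467)
t=0.015: state=(4.317, 2.894, 4.469)
continuing one RK4 step at a time; state shown every 20 steps (Δt=0.1):
t=0.100: state=(4.172, 4.897, 4.788)
t=0.200: state=(5.440, 7.079, 6.204)
t=0.300: state=(7.103, 8.579, 9.186)
t=0.400: state=(7.931, 7.925, 12.699)
t=0.500: state=(7.044, 5.438, 14.178)
t=0.600: state=(5.225, 3.437, 13.158)
t=0.700: state=(3.772, 2.709, 11.211)
t=0.800: state=(3.096, 2.777, 9.364)
t=0.900: state=(3.063, 3.287, 7.959)
t=1.000: state=(3.505, 4.153, 7.147)
t=1.100: state=(4.335, 5.331, 7.098)
t=1.200: state=(5.435, 6.587, 8.012)
t=1.300: state=(6.480, 7.317, 9.841)
t=1.400: state=(6.913, 6.878, 11.798)
t=1.500: state=(6.417, 5.534, 12.686)
t=1.600: state=(5.378, 4.303, 12.209)
t=1.700: state=(4.451, 3.727, 11.019)
t=1.800: state=(3.971, 3.732, 9.768)
t=1.900: state=(3.952, 4.139, 8.815)
t=2.000: state=(4.311, 4.824, 8.355)
t=2.100: state=(4.935, 5.640, 8.517)
t=2.200: state=(5.647, 6.317, 9.317)
t=2.300: state=(6.169, 6.494, 10.494)
t=2.400: state=(6.232, 6.028, 11.470)
t=2.500: state=(5.813, 5.232, 11.748)
t=2.580: state=(5.313, 4.684, 11.450)
compare at T: x=5.313, y=4.684, z=11.450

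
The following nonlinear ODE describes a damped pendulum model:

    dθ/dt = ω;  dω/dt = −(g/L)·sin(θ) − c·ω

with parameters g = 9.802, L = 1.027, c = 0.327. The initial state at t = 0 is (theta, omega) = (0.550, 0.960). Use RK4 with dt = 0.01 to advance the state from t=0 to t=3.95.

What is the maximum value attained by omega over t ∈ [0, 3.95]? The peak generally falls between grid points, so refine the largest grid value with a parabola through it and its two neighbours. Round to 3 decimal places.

t=0.000: state=(0.550, 0.960)
step 1 (dt=0.01): k1=(0.960, -5.303), k2=(0.933, -5.333), k3=(0.933, -5.332), k4=(0.907, -5.361); state += dt/6·(k1+2k2+2k3+k4)
t=0.010: state=(0.559, 0.907)
t=0.020: state=(0.568, 0.853)
t=0.030: state=(0.576, 0.798)
continuing one RK4 step at a time; state shown every 20 steps (Δt=0.2):
t=0.200: state=(0.631, -0.159)
t=0.400: state=(0.495, -1.158)
t=0.600: state=(0.197, -1.723)
t=0.800: state=(-0.151, -1.650)
t=1.000: state=(-0.424, -1.001)
t=1.200: state=(-0.532, -0.061)
t=1.400: state=(-0.451, 0.839)
t=1.600: state=(-0.219, 1.406)
t=1.800: state=(0.076, 1.447)
t=2.000: state=(0.325, 0.972)
t=2.200: state=(0.444, 0.194)
t=2.400: state=(0.402, -0.598)
t=2.600: state=(0.222, -1.141)
t=2.800: state=(-0.025, -1.250)
t=3.000: state=(-0.248, -0.907)
t=3.200: state=(-0.368, -0.270)
t=3.400: state=(-0.352, 0.418)
t=3.600: state=(-0.214, 0.921)
t=3.800: state=(-0.008, 1.069)
t=3.950: state=(0.144, 0.919)
largest grid value and its neighbours: omega(1.700)=1.49765, omega(1.710)=1.49897, omega(1.720)=1.49885
parabola through these three points peaks at t≈1.714 with omega≈1.49909

max omega = 1.499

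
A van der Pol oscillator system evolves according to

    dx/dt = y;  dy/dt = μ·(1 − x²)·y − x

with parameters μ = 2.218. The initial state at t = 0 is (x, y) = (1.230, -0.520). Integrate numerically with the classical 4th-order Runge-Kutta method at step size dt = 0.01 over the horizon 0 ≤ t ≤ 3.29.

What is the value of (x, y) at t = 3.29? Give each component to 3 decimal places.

t=0.000: state=(1.230, -0.520)
step 1 (dt=0.01): k1=(-0.520, -0.638), k2=(-0.523, -0.640), k3=(-0.523, -0.640), k4=(-0.526, -0.641); state += dt/6·(k1+2k2+2k3+k4)
t=0.010: state=(1.225, -0.526)
t=0.020: state=(1.219, -0.533)
t=0.030: state=(1.214, -0.539)
continuing one RK4 step at a time; state shown every 20 steps (Δt=0.2):
t=0.200: state=(1.113, -0.658)
t=0.400: state=(0.964, -0.840)
t=0.600: state=(0.770, -1.119)
t=0.800: state=(0.503, -1.596)
t=1.000: state=(0.107, -2.446)
t=1.200: state=(-0.503, -3.669)
t=1.400: state=(-1.287, -3.746)
t=1.600: state=(-1.838, -1.636)
t=1.800: state=(-2.004, -0.256)
t=2.000: state=(-2.005, 0.154)
t=2.200: state=(-1.961, 0.265)
t=2.400: state=(-1.904, 0.304)
t=2.600: state=(-1.840, 0.327)
t=2.800: state=(-1.773, 0.349)
t=3.000: state=(-1.701, 0.374)
t=3.200: state=(-1.623, 0.403)
t=3.290: state=(-1.586, 0.418)

(x, y) = (-1.586, 0.418)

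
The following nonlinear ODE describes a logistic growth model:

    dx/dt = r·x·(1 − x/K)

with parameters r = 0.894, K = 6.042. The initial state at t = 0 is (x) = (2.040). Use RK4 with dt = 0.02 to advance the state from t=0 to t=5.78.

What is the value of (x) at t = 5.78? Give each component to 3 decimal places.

(x) = (5.975)

t=0.000: state=(2.040)
step 1 (dt=0.02): k1=(1.208), k2=(1.211), k3=(1.211), k4=(1.215); state += dt/6·(k1+2k2+2k3+k4)
t=0.020: state=(2.064)
t=0.040: state=(2.089)
t=0.060: state=(2.113)
continuing one RK4 step at a time; state shown every 10 steps (Δt=0.2):
t=0.200: state=(2.288)
t=0.400: state=(2.547)
t=0.600: state=(2.814)
t=0.800: state=(3.083)
t=1.000: state=(3.352)
t=1.200: state=(3.616)
t=1.400: state=(3.870)
t=1.600: state=(4.112)
t=1.800: state=(4.339)
t=2.000: state=(4.549)
t=2.200: state=(4.741)
t=2.400: state=(4.914)
t=2.600: state=(5.069)
t=2.800: state=(5.206)
t=3.000: state=(5.327)
t=3.200: state=(5.432)
t=3.400: state=(5.523)
t=3.600: state=(5.602)
t=3.800: state=(5.670)
t=4.000: state=(5.728)
t=4.200: state=(5.777)
t=4.400: state=(5.819)
t=4.600: state=(5.854)
t=4.800: state=(5.884)
t=5.000: state=(5.909)
t=5.200: state=(5.931)
t=5.400: state=(5.949)
t=5.600: state=(5.964)
t=5.780: state=(5.975)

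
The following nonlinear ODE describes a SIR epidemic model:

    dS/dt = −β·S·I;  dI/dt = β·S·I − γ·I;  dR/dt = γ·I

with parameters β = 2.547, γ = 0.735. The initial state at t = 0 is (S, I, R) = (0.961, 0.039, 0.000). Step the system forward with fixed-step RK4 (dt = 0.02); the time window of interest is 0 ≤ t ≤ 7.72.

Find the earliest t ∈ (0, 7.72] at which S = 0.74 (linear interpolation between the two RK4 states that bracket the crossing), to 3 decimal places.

t = 1.044

t=0.000: state=(0.961, 0.039, 0.000)
step 1 (dt=0.02): k1=(-0.095, 0.067, 0.029), k2=(-0.097, 0.068, 0.029), k3=(-0.097, 0.068, 0.029), k4=(-0.099, 0.069, 0.030); state += dt/6·(k1+2k2+2k3+k4)
t=0.020: state=(0.959, 0.040, 0.001)
t=0.040: state=(0.957, 0.042, 0.001)
t=0.060: state=(0.955, 0.043, 0.002)
continuing one RK4 step at a time; state shown every 25 steps (Δt=0.5):
t=0.500: state=(0.889, 0.088, 0.022)
t=1.000: state=(0.755, 0.175, 0.070)
t=1.040: state=(0.741, 0.184, 0.075)
next step: t=1.060: state=(0.734, 0.188, 0.078) — S has crossed 0.74
linear interpolation between t=1.040 (0.74133) and t=1.060 (0.73434) → t≈1.044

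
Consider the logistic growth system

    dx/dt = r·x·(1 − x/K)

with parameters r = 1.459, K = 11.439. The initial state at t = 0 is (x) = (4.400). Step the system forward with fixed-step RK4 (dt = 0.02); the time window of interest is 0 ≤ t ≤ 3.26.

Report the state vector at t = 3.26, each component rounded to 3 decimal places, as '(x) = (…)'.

t=0.000: state=(4.400)
step 1 (dt=0.02): k1=(3.950), k2=(3.963), k3=(3.963), k4=(3.976); state += dt/6·(k1+2k2+2k3+k4)
t=0.020: state=(4.479)
t=0.040: state=(4.559)
t=0.060: state=(4.639)
continuing one RK4 step at a time; state shown every 10 steps (Δt=0.2):
t=0.200: state=(5.212)
t=0.400: state=(6.044)
t=0.600: state=(6.864)
t=0.800: state=(7.637)
t=1.000: state=(8.338)
t=1.200: state=(8.952)
t=1.400: state=(9.473)
t=1.600: state=(9.904)
t=1.800: state=(10.252)
t=2.000: state=(10.529)
t=2.200: state=(10.745)
t=2.400: state=(10.913)
t=2.600: state=(11.041)
t=2.800: state=(11.139)
t=3.000: state=(11.214)
t=3.200: state=(11.270)
t=3.260: state=(11.284)

(x) = (11.284)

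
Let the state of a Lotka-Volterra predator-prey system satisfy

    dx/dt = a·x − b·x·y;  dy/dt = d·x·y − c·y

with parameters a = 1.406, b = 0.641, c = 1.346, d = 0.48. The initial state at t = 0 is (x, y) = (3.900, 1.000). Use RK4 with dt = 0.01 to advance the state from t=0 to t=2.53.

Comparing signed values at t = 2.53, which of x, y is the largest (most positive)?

t=0.000: state=(3.900, 1.000)
step 1 (dt=0.01): k1=(2.983, 0.526), k2=(2.988, 0.535), k3=(2.988, 0.535), k4=(2.993, 0.543); state += dt/6·(k1+2k2+2k3+k4)
t=0.010: state=(3.930, 1.005)
t=0.020: state=(3.960, 1.011)
t=0.030: state=(3.990, 1.017)
continuing one RK4 step at a time; state shown every 10 steps (Δt=0.1):
t=0.100: state=(4.202, 1.062)
t=0.200: state=(4.507, 1.144)
t=0.300: state=(4.805, 1.250)
t=0.400: state=(5.083, 1.385)
t=0.500: state=(5.326, 1.555)
t=0.600: state=(5.512, 1.763)
t=0.700: state=(5.622, 2.014)
t=0.800: state=(5.635, 2.308)
t=0.900: state=(5.536, 2.638)
t=1.000: state=(5.320, 2.994)
t=1.100: state=(4.996, 3.353)
t=1.200: state=(4.587, 3.690)
t=1.300: state=(4.128, 3.976)
t=1.400: state=(3.656, 4.189)
t=1.500: state=(3.202, 4.316)
t=1.600: state=(2.790, 4.355)
t=1.700: state=(2.431, 4.314)
t=1.800: state=(2.129, 4.206)
t=1.900: state=(1.880, 4.047)
t=2.000: state=(1.680, 3.852)
t=2.100: state=(1.521, 3.635)
t=2.200: state=(1.397, 3.407)
t=2.300: state=(1.302, 3.177)
t=2.400: state=(1.231, 2.951)
t=2.500: state=(1.181, 2.733)
t=2.530: state=(1.170, 2.669)
compare at T: x=1.170, y=2.669

largest component: y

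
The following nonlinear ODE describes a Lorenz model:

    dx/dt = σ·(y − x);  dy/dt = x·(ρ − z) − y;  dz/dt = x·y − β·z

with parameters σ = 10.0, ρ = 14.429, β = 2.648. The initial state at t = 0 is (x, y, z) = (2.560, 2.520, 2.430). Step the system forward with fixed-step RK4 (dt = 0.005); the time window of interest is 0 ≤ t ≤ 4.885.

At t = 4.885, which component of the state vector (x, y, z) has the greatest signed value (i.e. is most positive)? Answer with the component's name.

t=0.000: state=(2.560, 2.520, 2.430)
step 1 (dt=0.005): k1=(-0.400, 28.197, 0.017), k2=(0.315, 28.115, 0.194), k3=(0.295, 28.135, 0.197), k4=(0.992, 28.072, 0.378); state += dt/6·(k1+2k2+2k3+k4)
t=0.005: state=(2.562, 2.661, 2.431)
t=0.010: state=(2.570, 2.801, 2.434)
t=0.015: state=(2.585, 2.941, 2.439)
continuing one RK4 step at a time; state shown every 40 steps (Δt=0.2):
t=0.200: state=(6.365, 9.824, 5.677)
t=0.400: state=(10.646, 8.612, 20.664)
t=0.600: state=(3.075, 0.399, 15.740)
t=0.800: state=(0.887, 0.755, 9.370)
t=1.000: state=(1.374, 1.967, 5.737)
t=1.200: state=(3.721, 5.690, 4.868)
t=1.400: state=(9.180, 11.673, 12.816)
t=1.600: state=(7.162, 3.503, 19.237)
t=1.800: state=(2.286, 1.369, 12.495)
t=2.000: state=(2.164, 2.739, 7.970)
t=2.200: state=(4.575, 6.507, 7.091)
t=2.400: state=(8.926, 10.272, 14.396)
t=2.600: state=(6.483, 3.755, 17.694)
t=2.800: state=(3.025, 2.465, 12.160)
t=3.000: state=(3.496, 4.408, 8.754)
t=3.200: state=(6.476, 8.354, 10.292)
t=3.400: state=(8.314, 7.504, 16.848)
t=3.600: state=(4.923, 3.391, 15.051)
t=3.800: state=(3.688, 3.890, 10.958)
t=4.000: state=(5.291, 6.592, 10.063)
t=4.200: state=(7.726, 8.284, 14.270)
t=4.400: state=(6.380, 4.942, 15.978)
t=4.600: state=(4.362, 4.013, 12.691)
t=4.800: state=(4.902, 5.696, 10.807)
t=4.885: state=(5.699, 6.745, 11.151)
compare at T: x=5.699, y=6.745, z=11.151

largest component: z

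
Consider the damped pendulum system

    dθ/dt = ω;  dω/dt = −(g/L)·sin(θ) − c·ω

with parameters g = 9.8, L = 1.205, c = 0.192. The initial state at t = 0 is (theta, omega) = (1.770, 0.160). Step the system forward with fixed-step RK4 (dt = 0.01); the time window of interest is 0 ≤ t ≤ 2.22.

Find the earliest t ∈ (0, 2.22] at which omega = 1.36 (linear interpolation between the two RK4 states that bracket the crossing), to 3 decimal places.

t=0.000: state=(1.770, 0.160)
step 1 (dt=0.01): k1=(0.160, -8.003), k2=(0.120, -7.994), k3=(0.120, -7.994), k4=(0.080, -7.985); state += dt/6·(k1+2k2+2k3+k4)
t=0.010: state=(1.771, 0.080)
t=0.020: state=(1.772, 0.000)
t=0.030: state=(1.771, -0.079)
continuing one RK4 step at a time; state shown every 10 steps (Δt=0.1):
t=0.100: state=(1.746, -0.633)
t=0.200: state=(1.644, -1.420)
t=0.300: state=(1.463, -2.197)
t=0.400: state=(1.205, -2.937)
t=0.500: state=(0.878, -3.576)
t=0.600: state=(0.497, -4.018)
t=0.700: state=(0.085, -4.171)
t=0.800: state=(-0.326, -3.994)
t=0.900: state=(-0.704, -3.520)
t=1.000: state=(-1.023, -2.840)
t=1.100: state=(-1.269, -2.051)
t=1.200: state=(-1.433, -1.226)
t=1.300: state=(-1.514, -0.401)
t=1.400: state=(-1.513, 0.411)
t=1.500: state=(-1.432, 1.205)
t=1.510: state=(-1.420, 1.284)
next step: t=1.520: state=(-1.406, 1.361) — omega has crossed 1.36
linear interpolation between t=1.510 (1.28357) and t=1.520 (1.36135) → t≈1.520

t = 1.520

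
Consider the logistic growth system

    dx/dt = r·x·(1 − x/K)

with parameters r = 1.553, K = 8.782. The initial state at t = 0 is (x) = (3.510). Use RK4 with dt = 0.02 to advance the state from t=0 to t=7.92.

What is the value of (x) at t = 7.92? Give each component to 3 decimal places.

(x) = (8.782)

t=0.000: state=(3.510)
step 1 (dt=0.02): k1=(3.272), k2=(3.282), k3=(3.282), k4=(3.292); state += dt/6·(k1+2k2+2k3+k4)
t=0.020: state=(3.576)
t=0.040: state=(3.642)
t=0.060: state=(3.708)
continuing one RK4 step at a time; state shown every 25 steps (Δt=0.5):
t=0.500: state=(5.194)
t=1.000: state=(6.664)
t=1.500: state=(7.662)
t=2.000: state=(8.229)
t=2.500: state=(8.518)
t=3.000: state=(8.659)
t=3.500: state=(8.725)
t=4.000: state=(8.756)
t=4.500: state=(8.770)
t=5.000: state=(8.776)
t=5.500: state=(8.779)
t=6.000: state=(8.781)
t=6.500: state=(8.781)
t=7.000: state=(8.782)
t=7.500: state=(8.782)
t=7.920: state=(8.782)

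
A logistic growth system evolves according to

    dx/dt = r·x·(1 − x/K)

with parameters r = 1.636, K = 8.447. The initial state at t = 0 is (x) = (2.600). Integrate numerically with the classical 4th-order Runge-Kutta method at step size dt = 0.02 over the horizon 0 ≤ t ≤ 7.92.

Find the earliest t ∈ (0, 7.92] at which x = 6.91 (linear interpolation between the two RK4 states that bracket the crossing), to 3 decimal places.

t = 1.414

t=0.000: state=(2.600)
step 1 (dt=0.02): k1=(2.944), k2=(2.963), k3=(2.963), k4=(2.981); state += dt/6·(k1+2k2+2k3+k4)
t=0.020: state=(2.659)
t=0.040: state=(2.719)
t=0.060: state=(2.780)
continuing one RK4 step at a time; state shown every 25 steps (Δt=0.5):
t=0.500: state=(4.240)
t=1.000: state=(5.874)
t=1.400: state=(6.881)
next step: t=1.420: state=(6.922) — x has crossed 6.91
linear interpolation between t=1.400 (6.88067) and t=1.420 (6.92199) → t≈1.414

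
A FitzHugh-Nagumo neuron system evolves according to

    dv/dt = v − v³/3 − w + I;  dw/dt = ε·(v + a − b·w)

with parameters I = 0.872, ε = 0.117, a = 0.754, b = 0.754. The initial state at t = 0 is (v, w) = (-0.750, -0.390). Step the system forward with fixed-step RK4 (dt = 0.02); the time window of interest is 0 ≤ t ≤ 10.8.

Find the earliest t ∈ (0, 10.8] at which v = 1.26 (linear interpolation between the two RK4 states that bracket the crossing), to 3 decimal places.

t = 1.667

t=0.000: state=(-0.750, -0.390)
step 1 (dt=0.02): k1=(0.653, 0.035), k2=(0.655, 0.036), k3=(0.655, 0.036), k4=(0.658, 0.036); state += dt/6·(k1+2k2+2k3+k4)
t=0.020: state=(-0.737, -0.389)
t=0.040: state=(-0.724, -0.389)
t=0.060: state=(-0.710, -0.388)
continuing one RK4 step at a time; state shown every 25 steps (Δt=0.5):
t=0.500: state=(-0.377, -0.363)
t=1.000: state=(0.169, -0.311)
t=1.500: state=(0.973, -0.223)
t=1.660: state=(1.248, -0.185)
next step: t=1.680: state=(1.281, -0.180) — v has crossed 1.26
linear interpolation between t=1.660 (1.24837) and t=1.680 (1.28126) → t≈1.667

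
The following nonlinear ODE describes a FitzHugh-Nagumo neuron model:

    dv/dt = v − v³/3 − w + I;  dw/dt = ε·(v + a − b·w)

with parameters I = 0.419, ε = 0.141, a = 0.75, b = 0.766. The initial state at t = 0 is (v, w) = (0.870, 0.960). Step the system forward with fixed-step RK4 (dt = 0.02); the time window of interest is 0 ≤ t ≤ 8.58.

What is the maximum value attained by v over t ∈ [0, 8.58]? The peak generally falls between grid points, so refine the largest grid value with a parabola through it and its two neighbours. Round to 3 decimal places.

max v = 0.925

t=0.000: state=(0.870, 0.960)
step 1 (dt=0.02): k1=(0.109, 0.125), k2=(0.109, 0.125), k3=(0.109, 0.125), k4=(0.108, 0.125); state += dt/6·(k1+2k2+2k3+k4)
t=0.020: state=(0.872, 0.962)
t=0.040: state=(0.874, 0.965)
t=0.060: state=(0.876, 0.967)
continuing one RK4 step at a time; state shown every 25 steps (Δt=0.5):
t=0.500: state=(0.912, 1.022)
t=1.000: state=(0.925, 1.083)
t=1.500: state=(0.908, 1.141)
t=2.000: state=(0.861, 1.193)
t=2.500: state=(0.781, 1.239)
t=3.000: state=(0.660, 1.275)
t=3.500: state=(0.482, 1.299)
t=4.000: state=(0.208, 1.306)
t=4.500: state=(-0.229, 1.289)
t=5.000: state=(-0.887, 1.236)
t=5.500: state=(-1.551, 1.137)
t=6.000: state=(-1.865, 1.009)
t=6.500: state=(-1.925, 0.877)
t=7.000: state=(-1.905, 0.750)
t=7.500: state=(-1.866, 0.633)
t=8.000: state=(-1.822, 0.525)
t=8.500: state=(-1.778, 0.425)
t=8.580: state=(-1.771, 0.410)
largest grid value and its neighbours: v(0.960)=0.92497, v(0.980)=0.92498, v(1.000)=0.92495
parabola through these three points peaks at t≈0.974 with v≈0.92498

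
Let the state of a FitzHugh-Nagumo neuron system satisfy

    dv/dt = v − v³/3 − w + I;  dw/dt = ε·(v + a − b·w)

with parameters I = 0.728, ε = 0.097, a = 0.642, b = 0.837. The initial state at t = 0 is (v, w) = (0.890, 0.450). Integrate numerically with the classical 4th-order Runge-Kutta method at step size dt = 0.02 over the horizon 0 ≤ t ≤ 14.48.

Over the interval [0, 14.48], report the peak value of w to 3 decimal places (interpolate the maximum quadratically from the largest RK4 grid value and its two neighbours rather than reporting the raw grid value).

t=0.000: state=(0.890, 0.450)
step 1 (dt=0.02): k1=(0.933, 0.112), k2=(0.934, 0.113), k3=(0.934, 0.113), k4=(0.934, 0.114); state += dt/6·(k1+2k2+2k3+k4)
t=0.020: state=(0.909, 0.452)
t=0.040: state=(0.927, 0.455)
t=0.060: state=(0.946, 0.457)
continuing one RK4 step at a time; state shown every 25 steps (Δt=0.5):
t=0.500: state=(1.330, 0.516)
t=1.000: state=(1.608, 0.596)
t=1.500: state=(1.710, 0.683)
t=2.000: state=(1.723, 0.768)
t=2.500: state=(1.701, 0.849)
t=3.000: state=(1.666, 0.926)
t=3.500: state=(1.628, 0.998)
t=4.000: state=(1.587, 1.065)
t=4.500: state=(1.545, 1.128)
t=5.000: state=(1.503, 1.186)
t=5.500: state=(1.459, 1.240)
t=6.000: state=(1.415, 1.289)
t=6.500: state=(1.369, 1.334)
t=7.000: state=(1.322, 1.376)
t=7.500: state=(1.273, 1.413)
t=8.000: state=(1.222, 1.447)
t=8.500: state=(1.168, 1.477)
t=9.000: state=(1.110, 1.502)
t=9.500: state=(1.047, 1.524)
t=10.000: state=(0.977, 1.542)
t=10.500: state=(0.897, 1.556)
t=11.000: state=(0.803, 1.565)
t=11.500: state=(0.687, 1.569)
t=12.000: state=(0.535, 1.566)
t=12.500: state=(0.322, 1.555)
t=13.000: state=(-0.002, 1.532)
t=13.500: state=(-0.509, 1.490)
t=14.000: state=(-1.179, 1.421)
t=14.480: state=(-1.681, 1.330)
largest grid value and its neighbours: w(11.540)=1.56909, w(11.560)=1.56909, w(11.580)=1.56909
parabola through these three points peaks at t≈11.560 with w≈1.56909

max w = 1.569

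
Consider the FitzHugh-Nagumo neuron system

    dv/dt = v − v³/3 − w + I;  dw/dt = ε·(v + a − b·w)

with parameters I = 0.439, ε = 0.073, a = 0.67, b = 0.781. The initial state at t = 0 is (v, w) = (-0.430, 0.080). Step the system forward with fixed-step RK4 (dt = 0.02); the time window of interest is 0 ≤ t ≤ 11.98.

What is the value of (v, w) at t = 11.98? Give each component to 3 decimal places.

t=0.000: state=(-0.430, 0.080)
step 1 (dt=0.02): k1=(-0.044, 0.013), k2=(-0.045, 0.013), k3=(-0.045, 0.013), k4=(-0.045, 0.013); state += dt/6·(k1+2k2+2k3+k4)
t=0.020: state=(-0.431, 0.080)
t=0.040: state=(-0.432, 0.081)
t=0.060: state=(-0.433, 0.081)
continuing one RK4 step at a time; state shown every 25 steps (Δt=0.5):
t=0.500: state=(-0.459, 0.086)
t=1.000: state=(-0.506, 0.090)
t=1.500: state=(-0.575, 0.093)
t=2.000: state=(-0.672, 0.092)
t=2.500: state=(-0.797, 0.087)
t=3.000: state=(-0.944, 0.077)
t=3.500: state=(-1.091, 0.062)
t=4.000: state=(-1.218, 0.043)
t=4.500: state=(-1.309, 0.020)
t=5.000: state=(-1.363, -0.004)
t=5.500: state=(-1.388, -0.029)
t=6.000: state=(-1.394, -0.055)
t=6.500: state=(-1.388, -0.079)
t=7.000: state=(-1.374, -0.102)
t=7.500: state=(-1.356, -0.125)
t=8.000: state=(-1.336, -0.145)
t=8.500: state=(-1.313, -0.165)
t=9.000: state=(-1.290, -0.183)
t=9.500: state=(-1.266, -0.200)
t=10.000: state=(-1.241, -0.215)
t=10.500: state=(-1.216, -0.229)
t=11.000: state=(-1.190, -0.242)
t=11.500: state=(-1.163, -0.253)
t=11.980: state=(-1.137, -0.263)

(v, w) = (-1.137, -0.263)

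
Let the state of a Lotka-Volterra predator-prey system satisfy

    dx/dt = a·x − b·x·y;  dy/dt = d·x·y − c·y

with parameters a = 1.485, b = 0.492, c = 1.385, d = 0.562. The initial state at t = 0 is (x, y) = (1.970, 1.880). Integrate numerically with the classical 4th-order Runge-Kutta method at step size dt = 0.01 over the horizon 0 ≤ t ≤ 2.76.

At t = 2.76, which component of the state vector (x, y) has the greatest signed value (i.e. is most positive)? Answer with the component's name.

largest component: y

t=0.000: state=(1.970, 1.880)
step 1 (dt=0.01): k1=(1.103, -0.522), k2=(1.109, -0.516), k3=(1.109, -0.516), k4=(1.115, -0.509); state += dt/6·(k1+2k2+2k3+k4)
t=0.010: state=(1.981, 1.875)
t=0.020: state=(1.992, 1.870)
t=0.030: state=(2.004, 1.865)
continuing one RK4 step at a time; state shown every 10 steps (Δt=0.1):
t=0.100: state=(2.086, 1.834)
t=0.200: state=(2.213, 1.802)
t=0.300: state=(2.351, 1.784)
t=0.400: state=(2.498, 1.779)
t=0.500: state=(2.655, 1.791)
t=0.600: state=(2.818, 1.818)
t=0.700: state=(2.987, 1.863)
t=0.800: state=(3.156, 1.928)
t=0.900: state=(3.324, 2.014)
t=1.000: state=(3.483, 2.123)
t=1.100: state=(3.628, 2.258)
t=1.200: state=(3.752, 2.419)
t=1.300: state=(3.847, 2.608)
t=1.400: state=(3.905, 2.824)
t=1.500: state=(3.919, 3.064)
t=1.600: state=(3.886, 3.322)
t=1.700: state=(3.803, 3.591)
t=1.800: state=(3.673, 3.859)
t=1.900: state=(3.502, 4.111)
t=2.000: state=(3.300, 4.333)
t=2.100: state=(3.079, 4.514)
t=2.200: state=(2.851, 4.643)
t=2.300: state=(2.627, 4.715)
t=2.400: state=(2.415, 4.730)
t=2.500: state=(2.222, 4.690)
t=2.600: state=(2.050, 4.604)
t=2.700: state=(1.902, 4.479)
t=2.760: state=(1.824, 4.389)
compare at T: x=1.824, y=4.389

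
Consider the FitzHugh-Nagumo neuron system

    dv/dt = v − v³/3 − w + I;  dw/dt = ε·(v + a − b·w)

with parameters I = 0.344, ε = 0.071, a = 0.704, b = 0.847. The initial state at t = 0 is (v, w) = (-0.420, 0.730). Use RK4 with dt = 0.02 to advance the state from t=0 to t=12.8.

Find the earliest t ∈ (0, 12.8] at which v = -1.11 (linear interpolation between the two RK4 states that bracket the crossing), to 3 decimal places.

t = 0.726

t=0.000: state=(-0.420, 0.730)
step 1 (dt=0.02): k1=(-0.781, -0.024), k2=(-0.787, -0.024), k3=(-0.788, -0.024), k4=(-0.794, -0.025); state += dt/6·(k1+2k2+2k3+k4)
t=0.020: state=(-0.436, 0.730)
t=0.040: state=(-0.452, 0.729)
t=0.060: state=(-0.468, 0.728)
continuing one RK4 step at a time; state shown every 25 steps (Δt=0.5):
t=0.500: state=(-0.879, 0.711)
t=0.720: state=(-1.104, 0.697)
next step: t=0.740: state=(-1.124, 0.695) — v has crossed -1.11
linear interpolation between t=0.720 (-1.10415) and t=0.740 (-1.12425) → t≈0.726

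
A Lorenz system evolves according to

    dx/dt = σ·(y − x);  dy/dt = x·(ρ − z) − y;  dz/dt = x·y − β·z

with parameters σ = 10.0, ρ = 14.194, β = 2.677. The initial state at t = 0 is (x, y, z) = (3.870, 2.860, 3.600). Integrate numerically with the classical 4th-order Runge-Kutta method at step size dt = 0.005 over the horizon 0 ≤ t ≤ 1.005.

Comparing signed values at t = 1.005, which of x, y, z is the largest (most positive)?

t=0.000: state=(3.870, 2.860, 3.600)
step 1 (dt=0.005): k1=(-10.100, 38.139, 1.431), k2=(-8.894, 37.762, 1.716), k3=(-8.934, 37.792, 1.719), k4=(-7.764, 37.444, 2.003); state += dt/6·(k1+2k2+2k3+k4)
t=0.005: state=(3.825, 3.049, 3.609)
t=0.010: state=(3.792, 3.235, 3.620)
t=0.015: state=(3.769, 3.418, 3.634)
continuing one RK4 step at a time; state shown every 10 steps (Δt=0.05):
t=0.050: state=(3.861, 4.663, 3.822)
t=0.100: state=(4.561, 6.487, 4.438)
t=0.150: state=(5.735, 8.460, 5.688)
t=0.200: state=(7.228, 10.400, 7.859)
t=0.250: state=(8.796, 11.748, 11.085)
t=0.300: state=(10.004, 11.697, 14.954)
t=0.350: state=(10.330, 9.844, 18.308)
t=0.400: state=(9.521, 6.875, 19.941)
t=0.450: state=(7.862, 4.092, 19.661)
t=0.500: state=(5.956, 2.269, 18.201)
t=0.550: state=(4.291, 1.382, 16.342)
t=0.600: state=(3.071, 1.091, 14.500)
t=0.650: state=(2.288, 1.105, 12.817)
t=0.700: state=(1.853, 1.262, 11.323)
t=0.750: state=(1.669, 1.501, 10.017)
t=0.800: state=(1.667, 1.812, 8.890)
t=0.850: state=(1.806, 2.212, 7.939)
t=0.900: state=(2.072, 2.732, 7.168)
t=0.950: state=(2.470, 3.408, 6.595)
t=1.000: state=(3.018, 4.280, 6.262)
t=1.005: state=(3.082, 4.380, 6.244)
compare at T: x=3.082, y=4.380, z=6.244

largest component: z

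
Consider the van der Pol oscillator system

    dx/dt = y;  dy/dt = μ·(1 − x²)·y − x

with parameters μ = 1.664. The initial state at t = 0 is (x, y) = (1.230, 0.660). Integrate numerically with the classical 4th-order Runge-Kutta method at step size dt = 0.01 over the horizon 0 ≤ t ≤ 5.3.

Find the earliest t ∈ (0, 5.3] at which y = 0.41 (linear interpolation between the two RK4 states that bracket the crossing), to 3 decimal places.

t = 0.138

t=0.000: state=(1.230, 0.660)
step 1 (dt=0.01): k1=(0.660, -1.793), k2=(0.651, -1.798), k3=(0.651, -1.798), k4=(0.642, -1.802); state += dt/6·(k1+2k2+2k3+k4)
t=0.010: state=(1.237, 0.642)
t=0.020: state=(1.243, 0.624)
t=0.030: state=(1.249, 0.606)
t=0.130: state=(1.300, 0.425)
next step: t=0.140: state=(1.305, 0.407) — y has crossed 0.41
linear interpolation between t=0.130 (0.42466) and t=0.140 (0.40681) → t≈0.138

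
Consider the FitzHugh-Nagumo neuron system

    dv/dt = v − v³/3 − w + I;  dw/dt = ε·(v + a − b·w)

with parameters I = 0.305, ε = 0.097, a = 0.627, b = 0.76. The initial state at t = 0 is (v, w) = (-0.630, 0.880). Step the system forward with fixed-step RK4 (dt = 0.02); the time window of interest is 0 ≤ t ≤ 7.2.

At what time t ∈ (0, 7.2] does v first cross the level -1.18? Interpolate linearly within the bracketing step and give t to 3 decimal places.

t = 0.462

t=0.000: state=(-0.630, 0.880)
step 1 (dt=0.02): k1=(-1.122, -0.065), k2=(-1.128, -0.066), k3=(-1.128, -0.066), k4=(-1.134, -0.067); state += dt/6·(k1+2k2+2k3+k4)
t=0.020: state=(-0.653, 0.879)
t=0.040: state=(-0.675, 0.877)
t=0.060: state=(-0.698, 0.876)
t=0.460: state=(-1.178, 0.839)
next step: t=0.480: state=(-1.201, 0.836) — v has crossed -1.18
linear interpolation between t=0.460 (-1.17769) and t=0.480 (-1.20090) → t≈0.462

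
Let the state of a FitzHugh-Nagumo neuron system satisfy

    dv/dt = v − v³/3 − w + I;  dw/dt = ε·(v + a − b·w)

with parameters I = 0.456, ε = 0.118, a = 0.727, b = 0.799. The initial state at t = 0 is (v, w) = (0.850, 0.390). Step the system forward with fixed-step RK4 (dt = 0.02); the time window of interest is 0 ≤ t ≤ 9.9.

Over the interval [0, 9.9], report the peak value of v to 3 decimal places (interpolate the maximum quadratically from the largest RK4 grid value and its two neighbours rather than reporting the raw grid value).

t=0.000: state=(0.850, 0.390)
step 1 (dt=0.02): k1=(0.711, 0.149), k2=(0.712, 0.150), k3=(0.712, 0.150), k4=(0.712, 0.151); state += dt/6·(k1+2k2+2k3+k4)
t=0.020: state=(0.864, 0.393)
t=0.040: state=(0.878, 0.396)
t=0.060: state=(0.893, 0.399)
continuing one RK4 step at a time; state shown every 25 steps (Δt=0.5):
t=0.500: state=(1.191, 0.473)
t=1.000: state=(1.431, 0.569)
t=1.500: state=(1.539, 0.671)
t=2.000: state=(1.558, 0.772)
t=2.500: state=(1.532, 0.867)
t=3.000: state=(1.485, 0.956)
t=3.500: state=(1.427, 1.038)
t=4.000: state=(1.362, 1.113)
t=4.500: state=(1.290, 1.180)
t=5.000: state=(1.212, 1.239)
t=5.500: state=(1.125, 1.292)
t=6.000: state=(1.025, 1.336)
t=6.500: state=(0.908, 1.372)
t=7.000: state=(0.763, 1.399)
t=7.500: state=(0.572, 1.415)
t=8.000: state=(0.297, 1.418)
t=8.500: state=(-0.132, 1.400)
t=9.000: state=(-0.792, 1.352)
t=9.500: state=(-1.512, 1.264)
t=9.900: state=(-1.838, 1.172)
largest grid value and its neighbours: v(1.880)=1.55873, v(1.900)=1.55877, v(1.920)=1.55874
parabola through these three points peaks at t≈1.901 with v≈1.55877

max v = 1.559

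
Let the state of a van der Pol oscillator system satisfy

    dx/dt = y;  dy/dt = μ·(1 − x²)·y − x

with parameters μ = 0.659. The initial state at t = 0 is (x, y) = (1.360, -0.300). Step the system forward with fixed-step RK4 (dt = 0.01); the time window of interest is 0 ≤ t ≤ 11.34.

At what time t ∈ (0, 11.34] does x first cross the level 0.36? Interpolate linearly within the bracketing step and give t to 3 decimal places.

t = 1.120

t=0.000: state=(1.360, -0.300)
step 1 (dt=0.01): k1=(-0.300, -1.192), k2=(-0.306, -1.188), k3=(-0.306, -1.188), k4=(-0.312, -1.184); state += dt/6·(k1+2k2+2k3+k4)
t=0.010: state=(1.357, -0.312)
t=0.020: state=(1.354, -0.324)
t=0.030: state=(1.350, -0.335)
continuing one RK4 step at a time; state shown every 50 steps (Δt=0.5):
t=0.500: state=(1.074, -0.827)
t=1.000: state=(0.532, -1.358)
t=1.110: state=(0.375, -1.490)
next step: t=1.120: state=(0.360, -1.502) — x has crossed 0.36
linear interpolation between t=1.110 (0.37494) and t=1.120 (0.35998) → t≈1.120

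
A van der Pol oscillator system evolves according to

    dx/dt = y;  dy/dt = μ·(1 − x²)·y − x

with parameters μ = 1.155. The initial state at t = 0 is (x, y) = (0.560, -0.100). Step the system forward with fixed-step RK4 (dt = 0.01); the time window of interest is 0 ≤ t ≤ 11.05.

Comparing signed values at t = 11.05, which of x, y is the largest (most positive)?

largest component: y

t=0.000: state=(0.560, -0.100)
step 1 (dt=0.01): k1=(-0.100, -0.639), k2=(-0.103, -0.641), k3=(-0.103, -0.641), k4=(-0.106, -0.643); state += dt/6·(k1+2k2+2k3+k4)
t=0.010: state=(0.559, -0.106)
t=0.020: state=(0.558, -0.113)
t=0.030: state=(0.557, -0.119)
continuing one RK4 step at a time; state shown every 50 steps (Δt=0.5):
t=0.500: state=(0.421, -0.475)
t=1.000: state=(0.061, -0.993)
t=1.500: state=(-0.584, -1.543)
t=2.000: state=(-1.310, -1.110)
t=2.500: state=(-1.579, -0.026)
t=3.000: state=(-1.436, 0.529)
t=3.500: state=(-1.076, 0.920)
t=4.000: state=(-0.471, 1.580)
t=4.500: state=(0.598, 2.685)
t=5.000: state=(1.769, 1.368)
t=5.500: state=(1.975, -0.197)
t=6.000: state=(1.771, -0.549)
t=6.500: state=(1.446, -0.758)
t=7.000: state=(0.989, -1.111)
t=7.500: state=(0.261, -1.915)
t=8.000: state=(-0.983, -2.820)
t=8.500: state=(-1.937, -0.711)
t=9.000: state=(-1.957, 0.348)
t=9.500: state=(-1.712, 0.599)
t=10.000: state=(-1.362, 0.817)
t=10.500: state=(-0.863, 1.233)
t=11.000: state=(-0.039, 2.183)
t=11.050: state=(0.074, 2.312)
compare at T: x=0.074, y=2.312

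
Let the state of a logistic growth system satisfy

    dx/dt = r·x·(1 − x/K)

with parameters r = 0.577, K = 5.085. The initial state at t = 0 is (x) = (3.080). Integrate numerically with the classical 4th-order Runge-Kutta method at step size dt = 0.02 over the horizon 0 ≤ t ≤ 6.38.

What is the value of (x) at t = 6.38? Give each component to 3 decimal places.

(x) = (5.003)

t=0.000: state=(3.080)
step 1 (dt=0.02): k1=(0.701), k2=(0.700), k3=(0.700), k4=(0.699); state += dt/6·(k1+2k2+2k3+k4)
t=0.020: state=(3.094)
t=0.040: state=(3.108)
t=0.060: state=(3.122)
continuing one RK4 step at a time; state shown every 25 steps (Δt=0.5):
t=0.500: state=(3.418)
t=1.000: state=(3.724)
t=1.500: state=(3.992)
t=2.000: state=(4.219)
t=2.500: state=(4.407)
t=3.000: state=(4.559)
t=3.500: state=(4.681)
t=4.000: state=(4.776)
t=4.500: state=(4.850)
t=5.000: state=(4.907)
t=5.500: state=(4.950)
t=6.000: state=(4.983)
t=6.380: state=(5.003)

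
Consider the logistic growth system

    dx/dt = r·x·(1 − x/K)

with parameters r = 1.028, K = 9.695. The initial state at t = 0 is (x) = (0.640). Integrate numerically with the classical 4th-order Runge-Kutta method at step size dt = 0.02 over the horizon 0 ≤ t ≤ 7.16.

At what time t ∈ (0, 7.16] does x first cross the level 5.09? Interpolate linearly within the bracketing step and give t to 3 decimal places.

t = 2.675

t=0.000: state=(0.640)
step 1 (dt=0.02): k1=(0.614), k2=(0.620), k3=(0.620), k4=(0.626); state += dt/6·(k1+2k2+2k3+k4)
t=0.020: state=(0.652)
t=0.040: state=(0.665)
t=0.060: state=(0.678)
continuing one RK4 step at a time; state shown every 25 steps (Δt=0.5):
t=0.500: state=(1.025)
t=1.000: state=(1.600)
t=1.500: state=(2.407)
t=2.000: state=(3.450)
t=2.500: state=(4.655)
t=2.660: state=(5.053)
next step: t=2.680: state=(5.103) — x has crossed 5.09
linear interpolation between t=2.660 (5.05309) and t=2.680 (5.10281) → t≈2.675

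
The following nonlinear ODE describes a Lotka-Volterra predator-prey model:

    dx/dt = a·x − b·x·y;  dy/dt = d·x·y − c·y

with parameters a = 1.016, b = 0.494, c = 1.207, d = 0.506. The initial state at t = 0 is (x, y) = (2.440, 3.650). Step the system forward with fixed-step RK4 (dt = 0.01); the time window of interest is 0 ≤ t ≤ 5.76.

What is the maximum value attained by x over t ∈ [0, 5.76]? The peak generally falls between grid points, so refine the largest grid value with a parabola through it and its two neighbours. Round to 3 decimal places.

t=0.000: state=(2.440, 3.650)
step 1 (dt=0.01): k1=(-1.921, 0.101), k2=(-1.914, 0.083), k3=(-1.913, 0.083), k4=(-1.906, 0.066); state += dt/6·(k1+2k2+2k3+k4)
t=0.010: state=(2.421, 3.651)
t=0.020: state=(2.402, 3.651)
t=0.030: state=(2.383, 3.651)
continuing one RK4 step at a time; state shown every 20 steps (Δt=0.2):
t=0.200: state=(2.087, 3.603)
t=0.400: state=(1.804, 3.444)
t=0.600: state=(1.591, 3.211)
t=0.800: state=(1.438, 2.939)
t=1.000: state=(1.337, 2.655)
t=1.200: state=(1.277, 2.380)
t=1.400: state=(1.253, 2.124)
t=1.600: state=(1.259, 1.894)
t=1.800: state=(1.293, 1.693)
t=2.000: state=(1.352, 1.520)
t=2.200: state=(1.436, 1.375)
t=2.400: state=(1.546, 1.255)
t=2.600: state=(1.681, 1.161)
t=2.800: state=(1.844, 1.089)
t=3.000: state=(2.034, 1.041)
t=3.200: state=(2.252, 1.016)
t=3.400: state=(2.496, 1.014)
t=3.600: state=(2.764, 1.039)
t=3.800: state=(3.049, 1.096)
t=4.000: state=(3.338, 1.189)
t=4.200: state=(3.614, 1.328)
t=4.400: state=(3.848, 1.522)
t=4.600: state=(4.007, 1.781)
t=4.800: state=(4.055, 2.106)
t=5.000: state=(3.961, 2.485)
t=5.200: state=(3.723, 2.883)
t=5.400: state=(3.369, 3.245)
t=5.600: state=(2.953, 3.511)
t=5.760: state=(2.619, 3.626)
largest grid value and its neighbours: x(4.760)=4.05570, x(4.770)=4.05594, x(4.780)=4.05583
parabola through these three points peaks at t≈4.772 with x≈4.05594

max x = 4.056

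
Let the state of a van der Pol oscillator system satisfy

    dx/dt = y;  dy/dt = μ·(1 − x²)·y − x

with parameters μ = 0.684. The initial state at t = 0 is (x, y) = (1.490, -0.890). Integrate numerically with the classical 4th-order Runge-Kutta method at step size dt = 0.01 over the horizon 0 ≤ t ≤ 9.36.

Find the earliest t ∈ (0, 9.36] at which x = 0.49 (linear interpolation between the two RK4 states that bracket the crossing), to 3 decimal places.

t = 0.804

t=0.000: state=(1.490, -0.890)
step 1 (dt=0.01): k1=(-0.890, -0.747), k2=(-0.894, -0.748), k3=(-0.894, -0.748), k4=(-0.897, -0.748); state += dt/6·(k1+2k2+2k3+k4)
t=0.010: state=(1.481, -0.897)
t=0.020: state=(1.472, -0.905)
t=0.030: state=(1.463, -0.912)
continuing one RK4 step at a time; state shown every 50 steps (Δt=0.5):
t=0.500: state=(0.944, -1.318)
t=0.800: state=(0.497, -1.679)
next step: t=0.810: state=(0.480, -1.693) — x has crossed 0.49
linear interpolation between t=0.800 (0.49690) and t=0.810 (0.48004) → t≈0.804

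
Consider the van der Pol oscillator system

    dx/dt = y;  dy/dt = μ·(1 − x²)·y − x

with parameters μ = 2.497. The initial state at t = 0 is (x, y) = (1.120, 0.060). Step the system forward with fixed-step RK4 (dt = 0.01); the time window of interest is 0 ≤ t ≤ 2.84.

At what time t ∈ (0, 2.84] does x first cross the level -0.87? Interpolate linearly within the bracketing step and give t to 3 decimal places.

t=0.000: state=(1.120, 0.060)
step 1 (dt=0.01): k1=(0.060, -1.158), k2=(0.054, -1.155), k3=(0.054, -1.155), k4=(0.048, -1.151); state += dt/6·(k1+2k2+2k3+k4)
t=0.010: state=(1.121, 0.048)
t=0.020: state=(1.121, 0.037)
t=0.030: state=(1.121, 0.026)
continuing one RK4 step at a time; state shown every 10 steps (Δt=0.1):
t=0.100: state=(1.120, -0.052)
t=0.200: state=(1.110, -0.157)
t=0.300: state=(1.089, -0.257)
t=0.400: state=(1.059, -0.353)
t=0.500: state=(1.019, -0.449)
t=0.600: state=(0.969, -0.550)
t=0.700: state=(0.908, -0.661)
t=0.800: state=(0.836, -0.792)
t=0.900: state=(0.749, -0.952)
t=1.000: state=(0.644, -1.157)
t=1.100: state=(0.515, -1.428)
t=1.200: state=(0.355, -1.795)
t=1.300: state=(0.152, -2.294)
t=1.400: state=(-0.109, -2.943)
t=1.500: state=(-0.440, -3.673)
t=1.600: state=(-0.836, -4.184)
next step: t=1.610: state=(-0.878, -4.203) — x has crossed -0.87
linear interpolation between t=1.600 (-0.83631) and t=1.610 (-0.87825) → t≈1.608

t = 1.608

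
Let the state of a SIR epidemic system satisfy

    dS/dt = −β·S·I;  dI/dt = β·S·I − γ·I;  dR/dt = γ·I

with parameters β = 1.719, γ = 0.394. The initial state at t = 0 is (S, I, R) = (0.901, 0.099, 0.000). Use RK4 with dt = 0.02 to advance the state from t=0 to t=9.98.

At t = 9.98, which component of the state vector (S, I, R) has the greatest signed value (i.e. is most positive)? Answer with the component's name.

largest component: R

t=0.000: state=(0.901, 0.099, 0.000)
step 1 (dt=0.02): k1=(-0.153, 0.114, 0.039), k2=(-0.155, 0.115, 0.039), k3=(-0.155, 0.115, 0.039), k4=(-0.156, 0.116, 0.040); state += dt/6·(k1+2k2+2k3+k4)
t=0.020: state=(0.898, 0.101, 0.001)
t=0.040: state=(0.895, 0.104, 0.002)
t=0.060: state=(0.892, 0.106, 0.002)
continuing one RK4 step at a time; state shown every 25 steps (Δt=0.5):
t=0.500: state=(0.804, 0.170, 0.026)
t=1.000: state=(0.669, 0.263, 0.068)
t=1.500: state=(0.511, 0.359, 0.130)
t=2.000: state=(0.364, 0.428, 0.208)
t=2.500: state=(0.248, 0.456, 0.296)
t=3.000: state=(0.168, 0.447, 0.385)
t=3.500: state=(0.116, 0.414, 0.470)
t=4.000: state=(0.083, 0.370, 0.548)
t=4.500: state=(0.061, 0.323, 0.616)
t=5.000: state=(0.047, 0.278, 0.675)
t=5.500: state=(0.038, 0.236, 0.726)
t=6.000: state=(0.032, 0.200, 0.768)
t=6.500: state=(0.027, 0.168, 0.805)
t=7.000: state=(0.024, 0.141, 0.835)
t=7.500: state=(0.021, 0.118, 0.861)
t=8.000: state=(0.019, 0.099, 0.882)
t=8.500: state=(0.018, 0.082, 0.900)
t=9.000: state=(0.017, 0.069, 0.915)
t=9.500: state=(0.016, 0.057, 0.927)
t=9.980: state=(0.015, 0.048, 0.937)
compare at T: S=0.015, I=0.048, R=0.937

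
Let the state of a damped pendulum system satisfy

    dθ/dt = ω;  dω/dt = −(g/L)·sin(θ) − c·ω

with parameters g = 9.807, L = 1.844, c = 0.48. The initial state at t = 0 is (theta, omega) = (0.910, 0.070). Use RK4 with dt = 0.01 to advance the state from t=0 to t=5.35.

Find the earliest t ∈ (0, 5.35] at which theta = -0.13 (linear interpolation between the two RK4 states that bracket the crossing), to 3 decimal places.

t=0.000: state=(0.910, 0.070)
step 1 (dt=0.01): k1=(0.070, -4.232), k2=(0.049, -4.223), k3=(0.049, -4.223), k4=(0.028, -4.214); state += dt/6·(k1+2k2+2k3+k4)
t=0.010: state=(0.910, 0.028)
t=0.020: state=(0.911, -0.014)
t=0.030: state=(0.910, -0.056)
continuing one RK4 step at a time; state shown every 20 steps (Δt=0.2):
t=0.200: state=(0.843, -0.724)
t=0.400: state=(0.632, -1.345)
t=0.600: state=(0.323, -1.689)
t=0.800: state=(-0.020, -1.684)
t=0.860: state=(-0.119, -1.614)
next step: t=0.870: state=(-0.135, -1.600) — theta has crossed -0.13
linear interpolation between t=0.860 (-0.11906) and t=0.870 (-0.13513) → t≈0.867

t = 0.867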